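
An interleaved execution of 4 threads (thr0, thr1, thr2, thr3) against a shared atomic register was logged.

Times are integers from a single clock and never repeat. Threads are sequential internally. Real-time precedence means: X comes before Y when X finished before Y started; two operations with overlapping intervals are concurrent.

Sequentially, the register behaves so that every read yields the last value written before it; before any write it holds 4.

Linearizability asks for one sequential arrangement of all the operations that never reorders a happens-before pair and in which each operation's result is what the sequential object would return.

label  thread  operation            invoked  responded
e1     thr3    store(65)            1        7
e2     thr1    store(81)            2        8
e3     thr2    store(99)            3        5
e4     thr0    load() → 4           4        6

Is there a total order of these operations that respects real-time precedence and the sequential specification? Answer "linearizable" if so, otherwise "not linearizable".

linearizable

one valid linearization: e4, e1, e2, e3
after step 1 (e4 load() → 4): value 4
after step 2 (e1 store(65)): value 65
after step 3 (e2 store(81)): value 81
after step 4 (e3 store(99)): value 99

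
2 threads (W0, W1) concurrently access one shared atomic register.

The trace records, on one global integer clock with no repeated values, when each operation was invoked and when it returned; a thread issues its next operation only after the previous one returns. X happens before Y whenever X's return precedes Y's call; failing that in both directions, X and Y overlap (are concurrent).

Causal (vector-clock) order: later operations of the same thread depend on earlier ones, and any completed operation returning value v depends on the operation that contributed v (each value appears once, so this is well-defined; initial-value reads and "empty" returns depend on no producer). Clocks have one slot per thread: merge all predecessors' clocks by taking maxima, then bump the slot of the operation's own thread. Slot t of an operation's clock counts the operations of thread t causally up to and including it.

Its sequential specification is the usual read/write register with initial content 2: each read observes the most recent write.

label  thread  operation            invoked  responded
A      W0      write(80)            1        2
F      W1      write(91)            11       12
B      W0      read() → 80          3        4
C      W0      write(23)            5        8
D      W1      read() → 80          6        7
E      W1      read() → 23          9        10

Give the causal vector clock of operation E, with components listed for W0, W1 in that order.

(3, 2)

VC(A, invoked at 1): no causal predecessors; +1 on W0 → (1, 0)
D (invocation 6): componentwise max over VC(A)=(1, 0), +1 at W1, giving (1, 1)
B (invocation 3): componentwise max over VC(A)=(1, 0), +1 at W0, giving (2, 0)
C (invocation 5): componentwise max over VC(B)=(2, 0), +1 at W0, giving (3, 0)
E (invocation 9): componentwise max over VC(C)=(3, 0), VC(D)=(1, 1), +1 at W1, giving (3, 2)
F (invocation 11): componentwise max over VC(E)=(3, 2), +1 at W1, giving (3, 3)
target: VC(E) = (3, 2)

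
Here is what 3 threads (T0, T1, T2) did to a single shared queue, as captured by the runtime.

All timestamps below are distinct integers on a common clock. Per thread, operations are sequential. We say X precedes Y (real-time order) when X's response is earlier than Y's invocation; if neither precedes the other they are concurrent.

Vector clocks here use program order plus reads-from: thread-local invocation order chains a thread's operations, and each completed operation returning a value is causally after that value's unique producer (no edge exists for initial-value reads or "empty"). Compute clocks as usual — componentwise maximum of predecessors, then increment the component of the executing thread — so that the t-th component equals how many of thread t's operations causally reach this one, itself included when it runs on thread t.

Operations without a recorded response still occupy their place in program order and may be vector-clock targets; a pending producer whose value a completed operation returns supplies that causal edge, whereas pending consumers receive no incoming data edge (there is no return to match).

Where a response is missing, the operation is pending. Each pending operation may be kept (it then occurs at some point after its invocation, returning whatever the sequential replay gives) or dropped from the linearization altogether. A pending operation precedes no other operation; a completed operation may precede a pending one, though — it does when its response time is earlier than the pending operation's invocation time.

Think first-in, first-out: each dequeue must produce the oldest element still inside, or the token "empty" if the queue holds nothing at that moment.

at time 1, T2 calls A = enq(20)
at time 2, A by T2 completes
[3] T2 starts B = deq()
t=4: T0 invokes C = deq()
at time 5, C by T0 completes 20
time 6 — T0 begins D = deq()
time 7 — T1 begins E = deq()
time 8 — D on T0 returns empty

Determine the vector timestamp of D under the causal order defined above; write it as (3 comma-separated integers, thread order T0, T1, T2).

A, invoked 1, has no incoming edges; only T2's bump applies → (0, 0, 1)
E, invoked 7, has no incoming edges; only T1's bump applies → (0, 1, 0)
B (invocation 3): componentwise max over VC(A)=(0, 0, 1), +1 at T2, giving (0, 0, 2)
C (invocation 4): componentwise max over VC(A)=(0, 0, 1), +1 at T0, giving (1, 0, 1)
D (invocation 6): componentwise max over VC(C)=(1, 0, 1), +1 at T0, giving (2, 0, 1)
target: VC(D) = (2, 0, 1)

(2, 0, 1)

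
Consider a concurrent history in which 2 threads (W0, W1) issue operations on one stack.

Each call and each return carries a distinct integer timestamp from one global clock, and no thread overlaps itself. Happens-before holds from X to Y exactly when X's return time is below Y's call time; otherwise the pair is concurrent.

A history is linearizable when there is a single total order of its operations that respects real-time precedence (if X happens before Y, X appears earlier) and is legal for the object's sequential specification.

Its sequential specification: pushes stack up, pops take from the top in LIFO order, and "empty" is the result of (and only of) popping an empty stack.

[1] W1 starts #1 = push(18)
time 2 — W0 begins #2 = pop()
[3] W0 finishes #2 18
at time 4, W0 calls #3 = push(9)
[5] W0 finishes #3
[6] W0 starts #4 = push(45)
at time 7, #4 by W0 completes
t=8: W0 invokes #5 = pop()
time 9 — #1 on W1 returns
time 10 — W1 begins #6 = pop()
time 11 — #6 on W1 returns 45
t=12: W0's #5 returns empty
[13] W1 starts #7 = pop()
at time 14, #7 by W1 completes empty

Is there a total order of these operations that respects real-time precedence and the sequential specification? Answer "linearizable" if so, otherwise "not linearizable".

not linearizable

the violation lands at event 12, #5's response at time 12: events 1..11 linearize, events 1..12 do not
the 6 completed operations admit 9 real-time orders; each fails the stack replay
one such order, #1, #2, #3, #4, #5, #6, breaks at step 5 where #5 pop() → empty is illegal
one such order, #1, #2, #3, #4, #6, #5, breaks at step 6 where #5 pop() → empty is illegal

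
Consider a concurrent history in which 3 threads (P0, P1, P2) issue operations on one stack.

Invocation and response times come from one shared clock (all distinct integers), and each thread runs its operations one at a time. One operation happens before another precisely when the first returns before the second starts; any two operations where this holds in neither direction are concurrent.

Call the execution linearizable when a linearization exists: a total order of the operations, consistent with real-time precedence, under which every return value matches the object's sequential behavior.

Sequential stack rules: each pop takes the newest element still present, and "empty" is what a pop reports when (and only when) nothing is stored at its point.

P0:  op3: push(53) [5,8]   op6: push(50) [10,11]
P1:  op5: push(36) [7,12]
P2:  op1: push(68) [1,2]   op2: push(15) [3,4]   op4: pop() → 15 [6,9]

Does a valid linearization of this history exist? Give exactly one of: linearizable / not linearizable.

linearizable

one valid linearization: op1, op2, op4, op3, op5, op6
step 1: op1 push(68) — stack <68>
step 2: op2 push(15) — stack <68,15>
step 3: op4 pop() → 15 — stack <68>
step 4: op3 push(53) — stack <68,53>
step 5: op5 push(36) — stack <68,53,36>
step 6: op6 push(50) — stack <68,53,36,50>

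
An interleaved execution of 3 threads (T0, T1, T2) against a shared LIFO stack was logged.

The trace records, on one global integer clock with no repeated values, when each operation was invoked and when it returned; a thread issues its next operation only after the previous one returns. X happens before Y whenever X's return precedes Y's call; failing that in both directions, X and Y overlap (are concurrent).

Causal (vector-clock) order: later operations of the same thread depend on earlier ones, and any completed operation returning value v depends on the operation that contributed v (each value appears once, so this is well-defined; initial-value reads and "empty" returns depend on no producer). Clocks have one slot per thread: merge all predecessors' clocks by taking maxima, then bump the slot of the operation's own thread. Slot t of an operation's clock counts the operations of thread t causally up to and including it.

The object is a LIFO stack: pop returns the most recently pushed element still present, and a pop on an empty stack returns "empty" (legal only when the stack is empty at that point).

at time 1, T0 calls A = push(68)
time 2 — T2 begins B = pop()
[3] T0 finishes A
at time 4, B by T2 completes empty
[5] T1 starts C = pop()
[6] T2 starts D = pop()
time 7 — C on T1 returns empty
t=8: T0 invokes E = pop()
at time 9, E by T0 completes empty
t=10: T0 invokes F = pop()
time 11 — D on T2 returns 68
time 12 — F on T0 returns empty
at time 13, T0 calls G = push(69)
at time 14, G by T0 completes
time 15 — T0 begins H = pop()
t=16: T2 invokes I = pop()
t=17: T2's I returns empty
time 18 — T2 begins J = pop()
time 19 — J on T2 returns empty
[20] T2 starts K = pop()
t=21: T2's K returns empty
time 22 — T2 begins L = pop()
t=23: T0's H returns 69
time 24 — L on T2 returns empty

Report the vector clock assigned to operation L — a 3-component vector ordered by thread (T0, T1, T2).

(1, 0, 6)

B, invoked 2, has no incoming edges; only T2's bump applies → (0, 0, 1)
C, invoked 5, has no incoming edges; only T1's bump applies → (0, 1, 0)
A, invoked 1, has no incoming edges; only T0's bump applies → (1, 0, 0)
invoked at 8, E merges VC(A)=(1, 0, 0) and bumps T0's slot → (2, 0, 0)
invoked at 6, D merges VC(A)=(1, 0, 0), VC(B)=(0, 0, 1) and bumps T2's slot → (1, 0, 2)
invoked at 10, F merges VC(E)=(2, 0, 0) and bumps T0's slot → (3, 0, 0)
invoked at 16, I merges VC(D)=(1, 0, 2) and bumps T2's slot → (1, 0, 3)
invoked at 13, G merges VC(F)=(3, 0, 0) and bumps T0's slot → (4, 0, 0)
invoked at 18, J merges VC(I)=(1, 0, 3) and bumps T2's slot → (1, 0, 4)
invoked at 15, H merges VC(G)=(4, 0, 0) and bumps T0's slot → (5, 0, 0)
invoked at 20, K merges VC(J)=(1, 0, 4) and bumps T2's slot → (1, 0, 5)
invoked at 22, L merges VC(K)=(1, 0, 5) and bumps T2's slot → (1, 0, 6)
target: VC(L) = (1, 0, 6)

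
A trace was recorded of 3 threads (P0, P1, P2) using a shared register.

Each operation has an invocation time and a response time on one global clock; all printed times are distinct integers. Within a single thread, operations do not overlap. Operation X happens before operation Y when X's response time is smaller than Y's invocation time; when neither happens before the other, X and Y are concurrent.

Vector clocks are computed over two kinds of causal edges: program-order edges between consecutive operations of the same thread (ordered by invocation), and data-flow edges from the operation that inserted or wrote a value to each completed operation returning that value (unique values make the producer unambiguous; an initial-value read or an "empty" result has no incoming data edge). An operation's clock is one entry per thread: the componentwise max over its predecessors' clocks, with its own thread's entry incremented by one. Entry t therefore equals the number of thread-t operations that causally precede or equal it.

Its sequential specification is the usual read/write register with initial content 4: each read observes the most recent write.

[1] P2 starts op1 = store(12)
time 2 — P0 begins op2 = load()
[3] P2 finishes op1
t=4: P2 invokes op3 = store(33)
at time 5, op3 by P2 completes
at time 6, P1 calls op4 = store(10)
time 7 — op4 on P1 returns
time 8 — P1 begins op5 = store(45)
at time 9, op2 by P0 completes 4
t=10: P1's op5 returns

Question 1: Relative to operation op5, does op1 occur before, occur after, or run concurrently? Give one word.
before

op1 spans [1,3], op5 spans [8,10]
resp(op1)=3 < inv(op5)=8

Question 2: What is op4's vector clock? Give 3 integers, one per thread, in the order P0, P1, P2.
(0, 1, 0)

op1, invoked 1, has no incoming edges; only P2's bump applies → (0, 0, 1)
op4, invoked 6, has no incoming edges; only P1's bump applies → (0, 1, 0)
op2, invoked 2, has no incoming edges; only P0's bump applies → (1, 0, 0)
invoked at 4, op3 merges VC(op1)=(0, 0, 1) and bumps P2's slot → (0, 0, 2)
invoked at 8, op5 merges VC(op4)=(0, 1, 0) and bumps P1's slot → (0, 2, 0)
target: VC(op4) = (0, 1, 0)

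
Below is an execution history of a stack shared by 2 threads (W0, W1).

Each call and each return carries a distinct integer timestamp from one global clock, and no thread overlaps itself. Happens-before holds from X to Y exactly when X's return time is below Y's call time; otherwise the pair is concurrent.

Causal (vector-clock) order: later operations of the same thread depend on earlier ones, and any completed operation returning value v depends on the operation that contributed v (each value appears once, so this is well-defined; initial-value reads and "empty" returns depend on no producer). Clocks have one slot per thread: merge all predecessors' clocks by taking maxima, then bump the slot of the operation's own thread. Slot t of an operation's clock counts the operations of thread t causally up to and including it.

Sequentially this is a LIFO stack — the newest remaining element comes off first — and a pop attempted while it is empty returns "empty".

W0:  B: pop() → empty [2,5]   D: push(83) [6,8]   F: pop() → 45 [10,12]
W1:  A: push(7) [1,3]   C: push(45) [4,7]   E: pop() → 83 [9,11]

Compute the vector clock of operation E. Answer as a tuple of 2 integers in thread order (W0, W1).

(2, 3)

root op A, invoked 1: fresh clock plus W1's own tick → (0, 1)
root op B, invoked 2: fresh clock plus W0's own tick → (1, 0)
merge at C (invoked 4): VC(A)=(0, 1), own-thread bump on W1 → (0, 2)
merge at D (invoked 6): VC(B)=(1, 0), own-thread bump on W0 → (2, 0)
merge at E (invoked 9): VC(C)=(0, 2), VC(D)=(2, 0), own-thread bump on W1 → (2, 3)
merge at F (invoked 10): VC(C)=(0, 2), VC(D)=(2, 0), own-thread bump on W0 → (3, 2)
target: VC(E) = (2, 3)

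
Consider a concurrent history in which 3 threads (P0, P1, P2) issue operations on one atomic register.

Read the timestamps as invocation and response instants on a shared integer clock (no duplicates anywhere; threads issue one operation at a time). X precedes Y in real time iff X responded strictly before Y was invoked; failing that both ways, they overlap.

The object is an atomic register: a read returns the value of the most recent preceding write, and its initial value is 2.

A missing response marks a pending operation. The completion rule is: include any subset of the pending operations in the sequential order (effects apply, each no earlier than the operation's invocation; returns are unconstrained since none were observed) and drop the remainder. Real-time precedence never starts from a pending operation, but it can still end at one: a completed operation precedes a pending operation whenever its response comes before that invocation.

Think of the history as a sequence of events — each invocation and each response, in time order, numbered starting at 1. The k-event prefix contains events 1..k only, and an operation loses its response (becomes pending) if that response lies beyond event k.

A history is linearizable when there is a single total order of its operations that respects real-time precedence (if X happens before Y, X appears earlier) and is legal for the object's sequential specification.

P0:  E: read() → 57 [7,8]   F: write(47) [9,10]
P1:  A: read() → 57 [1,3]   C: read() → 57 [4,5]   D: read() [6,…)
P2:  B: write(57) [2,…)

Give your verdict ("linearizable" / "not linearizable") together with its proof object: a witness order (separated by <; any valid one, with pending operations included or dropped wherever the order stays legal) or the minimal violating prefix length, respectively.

step 1: B write(57) (pending, included) — value 57
step 2: A read() → 57 — value 57
step 3: C read() → 57 — value 57
step 4: D read() (pending, included) — value 57
step 5: E read() → 57 — value 57
step 6: F write(47) — value 47

linearizable — witness: B < A < C < D < E < F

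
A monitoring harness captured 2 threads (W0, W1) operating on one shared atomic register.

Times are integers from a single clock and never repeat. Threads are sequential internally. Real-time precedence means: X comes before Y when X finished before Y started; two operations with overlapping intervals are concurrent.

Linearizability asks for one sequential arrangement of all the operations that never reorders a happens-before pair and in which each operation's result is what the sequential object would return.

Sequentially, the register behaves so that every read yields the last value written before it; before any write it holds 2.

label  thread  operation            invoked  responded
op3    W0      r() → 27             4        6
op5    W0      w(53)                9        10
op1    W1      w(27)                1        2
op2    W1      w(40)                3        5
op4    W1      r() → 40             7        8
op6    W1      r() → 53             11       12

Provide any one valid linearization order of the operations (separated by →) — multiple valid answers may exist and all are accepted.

op1 → op3 → op2 → op4 → op5 → op6

after step 1 (op1 w(27)): value 27
after step 2 (op3 r() → 27): value 27
after step 3 (op2 w(40)): value 40
after step 4 (op4 r() → 40): value 40
after step 5 (op5 w(53)): value 53
after step 6 (op6 r() → 53): value 53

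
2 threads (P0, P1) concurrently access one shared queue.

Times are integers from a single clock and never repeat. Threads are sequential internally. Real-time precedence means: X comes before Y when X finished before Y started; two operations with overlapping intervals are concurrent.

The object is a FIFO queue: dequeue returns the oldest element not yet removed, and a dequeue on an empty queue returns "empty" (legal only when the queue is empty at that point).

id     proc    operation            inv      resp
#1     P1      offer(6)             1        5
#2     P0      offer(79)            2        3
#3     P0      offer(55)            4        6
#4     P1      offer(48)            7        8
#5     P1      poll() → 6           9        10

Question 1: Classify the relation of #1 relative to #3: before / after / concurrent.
Answer: concurrent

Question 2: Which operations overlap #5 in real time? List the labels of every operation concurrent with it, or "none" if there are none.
Answer: none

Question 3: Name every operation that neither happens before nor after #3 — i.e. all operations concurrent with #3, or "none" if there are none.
Answer: #1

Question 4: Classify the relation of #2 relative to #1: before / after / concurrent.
Answer: concurrent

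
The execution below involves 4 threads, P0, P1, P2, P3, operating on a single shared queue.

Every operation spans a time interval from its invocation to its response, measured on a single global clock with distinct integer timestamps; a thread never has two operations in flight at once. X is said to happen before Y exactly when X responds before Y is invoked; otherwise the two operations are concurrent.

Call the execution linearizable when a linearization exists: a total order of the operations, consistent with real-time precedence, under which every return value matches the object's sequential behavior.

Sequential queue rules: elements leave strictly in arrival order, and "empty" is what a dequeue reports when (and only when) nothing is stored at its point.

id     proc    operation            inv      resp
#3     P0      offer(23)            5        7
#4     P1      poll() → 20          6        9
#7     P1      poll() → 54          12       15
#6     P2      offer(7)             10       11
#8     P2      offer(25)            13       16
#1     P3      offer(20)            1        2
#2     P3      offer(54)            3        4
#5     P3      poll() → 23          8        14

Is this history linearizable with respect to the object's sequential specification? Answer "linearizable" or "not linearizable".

linearizable

one valid linearization: #1, #2, #3, #4, #6, #7, #5, #8
step 1: #1 offer(20) — queue <20>
step 2: #2 offer(54) — queue <20,54>
step 3: #3 offer(23) — queue <20,54,23>
step 4: #4 poll() → 20 — queue <54,23>
step 5: #6 offer(7) — queue <54,23,7>
step 6: #7 poll() → 54 — queue <23,7>
step 7: #5 poll() → 23 — queue <7>
step 8: #8 offer(25) — queue <7,25>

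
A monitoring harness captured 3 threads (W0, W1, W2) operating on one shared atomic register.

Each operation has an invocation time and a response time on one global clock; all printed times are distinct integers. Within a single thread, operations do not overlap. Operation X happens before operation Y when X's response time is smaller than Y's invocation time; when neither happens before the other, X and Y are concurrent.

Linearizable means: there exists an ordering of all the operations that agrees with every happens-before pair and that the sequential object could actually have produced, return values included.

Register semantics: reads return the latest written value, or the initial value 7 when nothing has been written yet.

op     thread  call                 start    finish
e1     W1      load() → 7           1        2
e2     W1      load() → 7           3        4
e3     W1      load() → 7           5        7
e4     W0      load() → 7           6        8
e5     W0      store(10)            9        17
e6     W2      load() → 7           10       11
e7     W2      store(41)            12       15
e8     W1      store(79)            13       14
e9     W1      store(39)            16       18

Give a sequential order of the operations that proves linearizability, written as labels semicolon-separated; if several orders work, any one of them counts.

1. e1 load() → 7, leaving value 7
2. e2 load() → 7, leaving value 7
3. e3 load() → 7, leaving value 7
4. e4 load() → 7, leaving value 7
5. e6 load() → 7, leaving value 7
6. e5 store(10), leaving value 10
7. e7 store(41), leaving value 41
8. e8 store(79), leaving value 79
9. e9 store(39), leaving value 39

e1; e2; e3; e4; e6; e5; e7; e8; e9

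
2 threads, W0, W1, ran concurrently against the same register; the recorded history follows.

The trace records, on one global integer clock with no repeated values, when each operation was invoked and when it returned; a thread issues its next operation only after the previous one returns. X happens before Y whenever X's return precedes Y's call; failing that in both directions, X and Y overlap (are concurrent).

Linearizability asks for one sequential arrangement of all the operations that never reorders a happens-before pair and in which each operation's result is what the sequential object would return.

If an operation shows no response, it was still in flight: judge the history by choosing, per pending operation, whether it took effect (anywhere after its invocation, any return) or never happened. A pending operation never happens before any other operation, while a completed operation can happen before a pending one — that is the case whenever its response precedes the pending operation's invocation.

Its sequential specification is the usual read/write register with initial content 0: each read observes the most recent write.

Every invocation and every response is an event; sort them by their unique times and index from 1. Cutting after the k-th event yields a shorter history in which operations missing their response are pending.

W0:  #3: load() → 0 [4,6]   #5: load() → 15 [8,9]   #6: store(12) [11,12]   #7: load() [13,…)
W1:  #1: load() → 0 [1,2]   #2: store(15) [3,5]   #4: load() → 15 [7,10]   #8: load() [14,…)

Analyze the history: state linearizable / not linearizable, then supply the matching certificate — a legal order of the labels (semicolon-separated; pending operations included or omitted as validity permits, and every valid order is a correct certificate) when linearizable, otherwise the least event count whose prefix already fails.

step 1: #1 load() → 0 — value 0
step 2: #3 load() → 0 — value 0
step 3: #2 store(15) — value 15
step 4: #4 load() → 15 — value 15
step 5: #5 load() → 15 — value 15
step 6: #6 store(12) — value 12

linearizable — witness: #1; #3; #2; #4; #5; #6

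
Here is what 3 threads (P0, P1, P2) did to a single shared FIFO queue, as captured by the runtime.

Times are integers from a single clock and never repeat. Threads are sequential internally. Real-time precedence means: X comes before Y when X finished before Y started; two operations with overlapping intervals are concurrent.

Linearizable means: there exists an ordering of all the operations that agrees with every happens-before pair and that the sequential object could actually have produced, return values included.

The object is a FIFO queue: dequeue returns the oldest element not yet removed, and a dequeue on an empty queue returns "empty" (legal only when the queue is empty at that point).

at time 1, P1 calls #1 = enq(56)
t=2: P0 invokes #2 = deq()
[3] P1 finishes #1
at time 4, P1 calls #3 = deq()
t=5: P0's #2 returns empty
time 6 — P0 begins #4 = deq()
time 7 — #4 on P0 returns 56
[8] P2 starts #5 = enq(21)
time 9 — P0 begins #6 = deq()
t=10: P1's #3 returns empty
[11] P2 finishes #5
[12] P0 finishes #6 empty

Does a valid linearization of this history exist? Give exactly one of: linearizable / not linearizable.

linearizable

witness order: #2, #1, #4, #3, #6, #5
step 1: #2 deq() → empty — queue <>
step 2: #1 enq(56) — queue <56>
step 3: #4 deq() → 56 — queue <>
step 4: #3 deq() → empty — queue <>
step 5: #6 deq() → empty — queue <>
step 6: #5 enq(21) — queue <21>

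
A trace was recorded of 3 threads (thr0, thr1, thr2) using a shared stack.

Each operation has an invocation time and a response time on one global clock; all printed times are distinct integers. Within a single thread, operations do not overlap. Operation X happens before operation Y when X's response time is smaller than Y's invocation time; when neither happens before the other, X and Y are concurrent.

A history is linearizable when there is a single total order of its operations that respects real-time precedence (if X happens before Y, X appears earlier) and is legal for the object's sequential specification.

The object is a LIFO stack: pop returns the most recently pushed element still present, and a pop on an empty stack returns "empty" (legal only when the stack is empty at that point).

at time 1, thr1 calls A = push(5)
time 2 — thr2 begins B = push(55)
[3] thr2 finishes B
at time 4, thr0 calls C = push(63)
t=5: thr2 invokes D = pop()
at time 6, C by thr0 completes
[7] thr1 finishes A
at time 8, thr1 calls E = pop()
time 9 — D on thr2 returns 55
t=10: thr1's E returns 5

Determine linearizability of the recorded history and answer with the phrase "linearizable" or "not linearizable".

one valid linearization: B, D, C, A, E
1. B push(55), leaving stack <55>
2. D pop() → 55, leaving stack <>
3. C push(63), leaving stack <63>
4. A push(5), leaving stack <63,5>
5. E pop() → 5, leaving stack <63>

linearizable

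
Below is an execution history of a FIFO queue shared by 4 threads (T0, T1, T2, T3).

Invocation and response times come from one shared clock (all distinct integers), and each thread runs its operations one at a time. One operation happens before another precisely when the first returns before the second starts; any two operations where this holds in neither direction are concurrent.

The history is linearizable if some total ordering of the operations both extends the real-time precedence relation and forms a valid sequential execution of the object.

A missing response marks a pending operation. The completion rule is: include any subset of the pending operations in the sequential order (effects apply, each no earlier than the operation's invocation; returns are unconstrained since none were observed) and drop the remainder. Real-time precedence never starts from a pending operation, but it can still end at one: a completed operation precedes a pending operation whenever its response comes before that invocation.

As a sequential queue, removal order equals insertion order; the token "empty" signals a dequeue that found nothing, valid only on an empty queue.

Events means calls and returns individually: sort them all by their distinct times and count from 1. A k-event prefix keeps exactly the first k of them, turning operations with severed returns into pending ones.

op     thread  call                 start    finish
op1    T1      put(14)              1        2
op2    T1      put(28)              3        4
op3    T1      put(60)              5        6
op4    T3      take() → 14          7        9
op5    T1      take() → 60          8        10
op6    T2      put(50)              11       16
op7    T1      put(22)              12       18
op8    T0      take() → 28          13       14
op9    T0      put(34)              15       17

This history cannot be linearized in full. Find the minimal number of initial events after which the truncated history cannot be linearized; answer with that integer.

a valid linearization of events 1..9 exists, for instance op1, op2, op3, op4:
step 1: op1 put(14) — queue <14>
step 2: op2 put(28) — queue <14,28>
step 3: op3 put(60) — queue <14,28,60>
step 4: op4 take() → 14 — queue <28,60>
at event 10 (op5's time-10 response) nothing linearizes any more
take op1, op2, op3, op4, op5: step 5 already fails, because op5 take() → 60 cannot occur there
take op1, op2, op3, op5, op4: step 4 already fails, because op5 take() → 60 cannot occur there

10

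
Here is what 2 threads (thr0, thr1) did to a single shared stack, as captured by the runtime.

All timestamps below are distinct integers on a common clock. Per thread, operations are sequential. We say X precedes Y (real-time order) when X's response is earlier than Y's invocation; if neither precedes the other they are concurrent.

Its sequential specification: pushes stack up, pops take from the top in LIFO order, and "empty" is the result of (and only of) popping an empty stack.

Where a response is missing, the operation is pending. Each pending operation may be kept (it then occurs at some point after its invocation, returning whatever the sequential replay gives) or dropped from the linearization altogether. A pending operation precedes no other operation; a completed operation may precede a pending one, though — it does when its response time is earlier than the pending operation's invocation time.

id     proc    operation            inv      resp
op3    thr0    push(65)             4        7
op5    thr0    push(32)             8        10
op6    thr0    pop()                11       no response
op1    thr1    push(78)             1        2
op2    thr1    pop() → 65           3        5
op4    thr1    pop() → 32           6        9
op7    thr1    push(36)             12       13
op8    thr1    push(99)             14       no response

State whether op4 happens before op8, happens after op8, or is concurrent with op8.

op4 spans [6,9], op8 spans [14,…)
resp(op4)=9 < inv(op8)=14

before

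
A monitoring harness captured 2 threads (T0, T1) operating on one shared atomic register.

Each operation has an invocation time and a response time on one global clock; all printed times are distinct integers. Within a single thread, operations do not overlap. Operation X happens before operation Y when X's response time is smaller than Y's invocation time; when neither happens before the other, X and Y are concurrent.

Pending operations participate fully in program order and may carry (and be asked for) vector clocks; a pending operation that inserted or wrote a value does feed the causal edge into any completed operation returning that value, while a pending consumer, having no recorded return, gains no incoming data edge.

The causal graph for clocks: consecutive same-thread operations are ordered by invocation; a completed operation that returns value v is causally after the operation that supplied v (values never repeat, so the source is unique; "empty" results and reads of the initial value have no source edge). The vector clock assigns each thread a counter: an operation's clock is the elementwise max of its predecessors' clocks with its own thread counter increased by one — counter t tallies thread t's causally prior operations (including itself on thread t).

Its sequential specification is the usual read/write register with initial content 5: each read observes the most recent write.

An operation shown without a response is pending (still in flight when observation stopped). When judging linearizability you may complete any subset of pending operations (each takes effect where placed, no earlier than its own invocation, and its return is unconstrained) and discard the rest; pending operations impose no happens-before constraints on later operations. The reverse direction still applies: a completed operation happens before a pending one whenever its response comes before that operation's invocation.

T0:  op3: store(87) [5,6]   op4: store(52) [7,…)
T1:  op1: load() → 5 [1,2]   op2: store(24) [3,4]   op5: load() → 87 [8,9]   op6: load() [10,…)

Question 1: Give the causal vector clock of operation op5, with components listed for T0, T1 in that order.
(1, 3)

op1 (invocation 1): nothing precedes it; T1's component alone gives (0, 1)
op3 (invocation 5): nothing precedes it; T0's component alone gives (1, 0)
op2 (invocation 3): componentwise max over VC(op1)=(0, 1), +1 at T1, giving (0, 2)
op4 (invocation 7): componentwise max over VC(op3)=(1, 0), +1 at T0, giving (2, 0)
op5 (invocation 8): componentwise max over VC(op2)=(0, 2), VC(op3)=(1, 0), +1 at T1, giving (1, 3)
op6 (invocation 10): componentwise max over VC(op5)=(1, 3), +1 at T1, giving (1, 4)
target: VC(op5) = (1, 3)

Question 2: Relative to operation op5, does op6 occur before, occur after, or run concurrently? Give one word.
after

op6 spans [10,…), op5 spans [8,9]
resp(op5)=9 < inv(op6)=10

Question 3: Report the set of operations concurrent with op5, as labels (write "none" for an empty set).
op4

op5 spans [8,9]: anything still running between times 8 and 9 counts as concurrent
op1 [1,2]: before
op2 [3,4]: before
op3 [5,6]: before
op4 [7,…): concurrent
op6 [10,…): after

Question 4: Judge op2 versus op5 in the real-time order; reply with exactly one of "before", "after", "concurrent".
before

op2 spans [3,4], op5 spans [8,9]
resp(op2)=4 < inv(op5)=8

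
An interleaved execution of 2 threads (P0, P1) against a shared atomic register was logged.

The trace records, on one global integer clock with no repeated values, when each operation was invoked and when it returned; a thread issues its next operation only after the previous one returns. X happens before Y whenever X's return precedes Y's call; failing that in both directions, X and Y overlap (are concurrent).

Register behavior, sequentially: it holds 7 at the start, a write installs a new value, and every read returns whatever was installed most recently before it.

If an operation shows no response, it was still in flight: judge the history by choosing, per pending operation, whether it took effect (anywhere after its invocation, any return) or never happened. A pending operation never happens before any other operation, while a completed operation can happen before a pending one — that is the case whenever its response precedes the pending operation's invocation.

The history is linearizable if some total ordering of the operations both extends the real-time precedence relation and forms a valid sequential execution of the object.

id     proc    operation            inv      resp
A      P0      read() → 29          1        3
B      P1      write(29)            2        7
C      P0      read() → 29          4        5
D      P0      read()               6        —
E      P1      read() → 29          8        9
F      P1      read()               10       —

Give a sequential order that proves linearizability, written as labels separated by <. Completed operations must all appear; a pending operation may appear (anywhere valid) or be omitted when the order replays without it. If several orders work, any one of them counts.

B < A < C < D < E

1. B write(29), leaving value 29
2. A read() → 29, leaving value 29
3. C read() → 29, leaving value 29
4. D read() (pending, included), leaving value 29
5. E read() → 29, leaving value 29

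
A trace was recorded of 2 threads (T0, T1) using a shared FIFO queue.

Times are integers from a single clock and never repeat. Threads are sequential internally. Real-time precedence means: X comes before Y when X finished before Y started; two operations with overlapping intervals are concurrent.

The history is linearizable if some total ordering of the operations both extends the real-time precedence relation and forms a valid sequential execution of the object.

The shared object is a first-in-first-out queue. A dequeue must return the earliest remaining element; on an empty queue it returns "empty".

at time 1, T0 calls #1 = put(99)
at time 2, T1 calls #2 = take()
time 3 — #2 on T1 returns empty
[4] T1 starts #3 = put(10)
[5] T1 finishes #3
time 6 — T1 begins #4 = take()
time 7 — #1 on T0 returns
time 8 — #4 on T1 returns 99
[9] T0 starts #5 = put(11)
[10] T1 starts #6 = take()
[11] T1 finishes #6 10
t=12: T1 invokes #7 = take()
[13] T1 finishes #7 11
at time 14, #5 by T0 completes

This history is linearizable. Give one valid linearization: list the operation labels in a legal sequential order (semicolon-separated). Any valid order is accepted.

step 1: #2 take() → empty — queue <>
step 2: #1 put(99) — queue <99>
step 3: #3 put(10) — queue <99,10>
step 4: #4 take() → 99 — queue <10>
step 5: #5 put(11) — queue <10,11>
step 6: #6 take() → 10 — queue <11>
step 7: #7 take() → 11 — queue <>

#2; #1; #3; #4; #5; #6; #7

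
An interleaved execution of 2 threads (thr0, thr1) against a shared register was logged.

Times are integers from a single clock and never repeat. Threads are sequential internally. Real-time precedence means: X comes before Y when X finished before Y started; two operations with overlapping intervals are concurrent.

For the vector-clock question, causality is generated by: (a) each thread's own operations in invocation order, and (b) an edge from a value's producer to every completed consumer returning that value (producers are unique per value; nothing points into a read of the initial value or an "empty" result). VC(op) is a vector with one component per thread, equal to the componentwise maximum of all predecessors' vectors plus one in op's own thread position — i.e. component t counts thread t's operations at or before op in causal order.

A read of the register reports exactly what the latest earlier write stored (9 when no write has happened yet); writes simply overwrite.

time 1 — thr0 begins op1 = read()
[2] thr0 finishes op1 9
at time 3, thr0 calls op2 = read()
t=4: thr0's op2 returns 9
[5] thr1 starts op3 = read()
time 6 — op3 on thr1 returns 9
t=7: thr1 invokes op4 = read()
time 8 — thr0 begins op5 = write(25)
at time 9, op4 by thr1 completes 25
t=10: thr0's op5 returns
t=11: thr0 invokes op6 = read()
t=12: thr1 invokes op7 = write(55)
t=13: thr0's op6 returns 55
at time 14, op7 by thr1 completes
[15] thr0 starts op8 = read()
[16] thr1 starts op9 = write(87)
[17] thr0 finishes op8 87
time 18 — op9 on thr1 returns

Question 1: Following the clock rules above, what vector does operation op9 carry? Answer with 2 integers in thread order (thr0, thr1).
op3, invoked 5, has no incoming edges; only thr1's bump applies → (0, 1)
op1, invoked 1, has no incoming edges; only thr0's bump applies → (1, 0)
invoked at 3, op2 merges VC(op1)=(1, 0) and bumps thr0's slot → (2, 0)
invoked at 8, op5 merges VC(op2)=(2, 0) and bumps thr0's slot → (3, 0)
invoked at 7, op4 merges VC(op3)=(0, 1), VC(op5)=(3, 0) and bumps thr1's slot → (3, 2)
invoked at 12, op7 merges VC(op4)=(3, 2) and bumps thr1's slot → (3, 3)
invoked at 16, op9 merges VC(op7)=(3, 3) and bumps thr1's slot → (3, 4)
invoked at 11, op6 merges VC(op5)=(3, 0), VC(op7)=(3, 3) and bumps thr0's slot → (4, 3)
invoked at 15, op8 merges VC(op6)=(4, 3), VC(op9)=(3, 4) and bumps thr0's slot → (5, 4)
target: VC(op9) = (3, 4)

(3, 4)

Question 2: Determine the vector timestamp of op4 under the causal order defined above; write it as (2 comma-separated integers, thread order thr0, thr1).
root op op3, invoked 5: fresh clock plus thr1's own tick → (0, 1)
root op op1, invoked 1: fresh clock plus thr0's own tick → (1, 0)
op2, invoked 3, takes VC(op1)=(1, 0) under max, adds 1 for thr0 → (2, 0)
op5, invoked 8, takes VC(op2)=(2, 0) under max, adds 1 for thr0 → (3, 0)
op4, invoked 7, takes VC(op3)=(0, 1), VC(op5)=(3, 0) under max, adds 1 for thr1 → (3, 2)
op7, invoked 12, takes VC(op4)=(3, 2) under max, adds 1 for thr1 → (3, 3)
op9, invoked 16, takes VC(op7)=(3, 3) under max, adds 1 for thr1 → (3, 4)
op6, invoked 11, takes VC(op5)=(3, 0), VC(op7)=(3, 3) under max, adds 1 for thr0 → (4, 3)
op8, invoked 15, takes VC(op6)=(4, 3), VC(op9)=(3, 4) under max, adds 1 for thr0 → (5, 4)
target: VC(op4) = (3, 2)

(3, 2)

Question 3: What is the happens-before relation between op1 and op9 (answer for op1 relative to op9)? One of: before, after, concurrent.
op1 spans [1,2], op9 spans [16,18]
resp(op1)=2 < inv(op9)=16

before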